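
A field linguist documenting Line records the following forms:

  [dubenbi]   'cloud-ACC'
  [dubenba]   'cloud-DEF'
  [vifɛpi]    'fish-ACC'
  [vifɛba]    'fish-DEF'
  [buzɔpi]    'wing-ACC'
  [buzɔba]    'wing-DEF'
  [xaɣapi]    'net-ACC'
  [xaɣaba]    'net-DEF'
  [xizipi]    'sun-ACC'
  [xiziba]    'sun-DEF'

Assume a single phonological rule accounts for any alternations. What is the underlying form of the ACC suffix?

/-pi/

The ACC morpheme has two allomorphs, [-bi] and [-pi].
The DEF suffix, which begins with [b], is invariant after every stem; so [b] is not altered by any rule here.
So the underlying form is /-pi/, and voiceless stops become voiced after a nasal.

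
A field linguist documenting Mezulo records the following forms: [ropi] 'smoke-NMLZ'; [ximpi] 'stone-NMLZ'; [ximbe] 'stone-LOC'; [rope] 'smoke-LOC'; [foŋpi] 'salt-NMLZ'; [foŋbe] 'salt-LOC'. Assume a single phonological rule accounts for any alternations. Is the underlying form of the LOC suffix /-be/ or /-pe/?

/-be/

The LOC morpheme has two allomorphs, [-be] and [-pe].
The NMLZ suffix, which begins with [p], is invariant after every stem; so [p] is not altered by any rule here.
So the underlying form is /-be/, and voiced stops become voiceless after a vowel.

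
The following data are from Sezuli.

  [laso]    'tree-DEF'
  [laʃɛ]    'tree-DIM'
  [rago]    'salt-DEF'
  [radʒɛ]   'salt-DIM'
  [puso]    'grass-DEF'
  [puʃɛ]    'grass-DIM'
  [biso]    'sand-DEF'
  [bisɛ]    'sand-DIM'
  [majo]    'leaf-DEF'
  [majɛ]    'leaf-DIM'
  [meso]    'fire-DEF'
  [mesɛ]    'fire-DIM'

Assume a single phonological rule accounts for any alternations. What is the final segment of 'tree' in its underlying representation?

The stem for 'tree' ends in [s] in [laso] but [ʃ] in [laʃɛ].
If /s/ were underlying and a rule turned it into [ʃ] before the DIM suffix, 'sand' would also alternate; but it has [s] in both [biso] and [bisɛ].
The underlying segment must be /ʃ/; palato-alveolar /dʒ/ and /ʃ/ become [g] and [s] when no front vowel follows, yielding [s] there.

/ʃ/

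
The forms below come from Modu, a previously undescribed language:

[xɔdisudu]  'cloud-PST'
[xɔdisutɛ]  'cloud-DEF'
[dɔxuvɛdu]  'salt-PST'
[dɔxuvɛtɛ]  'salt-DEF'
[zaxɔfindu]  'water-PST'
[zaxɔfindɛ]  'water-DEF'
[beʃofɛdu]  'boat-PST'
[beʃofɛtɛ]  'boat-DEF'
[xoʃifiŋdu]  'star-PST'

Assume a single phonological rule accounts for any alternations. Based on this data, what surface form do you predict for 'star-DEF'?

[xoʃifiŋdɛ]

The DEF morpheme has two allomorphs, [-dɛ] and [-tɛ].
The PST suffix, which begins with [d], is invariant after every stem; so [d] is not altered by any rule here.
The DEF suffix is therefore /-tɛ/ underlyingly, with post-nasal voicing: voiceless stops become voiced after a nasal.
After 'star', which ends in a nasal, the suffix surfaces as [-dɛ], giving [xoʃifiŋdɛ].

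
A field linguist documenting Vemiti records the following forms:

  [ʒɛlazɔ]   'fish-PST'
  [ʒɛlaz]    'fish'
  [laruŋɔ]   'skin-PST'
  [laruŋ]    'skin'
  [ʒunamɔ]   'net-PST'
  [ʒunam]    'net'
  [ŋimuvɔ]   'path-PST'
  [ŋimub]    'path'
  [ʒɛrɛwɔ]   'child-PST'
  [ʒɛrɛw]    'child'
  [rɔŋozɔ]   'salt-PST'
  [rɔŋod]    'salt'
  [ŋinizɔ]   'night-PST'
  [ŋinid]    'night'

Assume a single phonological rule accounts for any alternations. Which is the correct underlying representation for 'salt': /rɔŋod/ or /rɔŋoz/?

The stem for 'salt' ends in [z] in [rɔŋozɔ] but [d] in [rɔŋod].
The stem 'fish' ([ʒɛlazɔ], [ʒɛlaz]) shows [z] unchanged in both environments, so [z] cannot be basic with [d] derived in isolation.
Therefore /d/ is basic and [z] is derived by intervocalic spirantization (voiced stops become fricatives between vowels).

/rɔŋod/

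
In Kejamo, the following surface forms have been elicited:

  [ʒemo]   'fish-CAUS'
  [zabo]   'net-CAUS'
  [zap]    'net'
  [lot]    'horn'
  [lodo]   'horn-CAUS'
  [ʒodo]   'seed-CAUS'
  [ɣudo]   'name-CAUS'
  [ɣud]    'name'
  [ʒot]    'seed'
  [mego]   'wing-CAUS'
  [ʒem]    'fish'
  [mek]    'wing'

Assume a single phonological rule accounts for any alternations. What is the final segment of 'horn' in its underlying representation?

The stem for 'horn' ends in [d] in [lodo] but [t] in [lot].
But 'name' keeps [d] in both environments ([ɣudo], [ɣud]), so there is no rule changing /d/ to [t] in isolation.
The alternation reflects intervocalic voicing: voiceless stops become voiced between vowels. /t/ is underlying.

/t/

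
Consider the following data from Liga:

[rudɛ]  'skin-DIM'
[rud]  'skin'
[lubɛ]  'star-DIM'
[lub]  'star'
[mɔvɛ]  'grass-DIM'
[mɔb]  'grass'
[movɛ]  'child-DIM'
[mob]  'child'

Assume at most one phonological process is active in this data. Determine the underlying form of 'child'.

/mov/

'child' shows [v] ~ [b] at the end of the stem ([movɛ] vs [mob]).
The stem 'star' ([lubɛ], [lub]) shows [b] unchanged in both environments, so [b] cannot be basic with [v] derived before the DIM suffix.
The alternation reflects word-final hardening: voiced fricatives become stops word-finally. /v/ is underlying.
The underlying form of 'child' is therefore /mov/.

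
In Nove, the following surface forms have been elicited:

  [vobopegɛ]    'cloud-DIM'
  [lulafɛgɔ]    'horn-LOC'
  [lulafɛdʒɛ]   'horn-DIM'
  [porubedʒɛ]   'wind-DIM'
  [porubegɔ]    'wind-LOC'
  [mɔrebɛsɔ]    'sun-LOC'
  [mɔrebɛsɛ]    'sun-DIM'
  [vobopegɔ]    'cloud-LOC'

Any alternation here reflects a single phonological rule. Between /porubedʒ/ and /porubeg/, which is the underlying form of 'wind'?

'wind' shows [g] ~ [dʒ] at the end of the stem ([porubegɔ] vs [porubedʒɛ]).
The stem 'cloud' ([vobopegɔ], [vobopegɛ]) shows [g] unchanged in both environments, so [g] cannot be basic with [dʒ] derived before the DIM suffix.
The alternation reflects depalatalization: palato-alveolar /dʒ/ becomes [g] when no front vowel follows. /dʒ/ is underlying.

/porubedʒ/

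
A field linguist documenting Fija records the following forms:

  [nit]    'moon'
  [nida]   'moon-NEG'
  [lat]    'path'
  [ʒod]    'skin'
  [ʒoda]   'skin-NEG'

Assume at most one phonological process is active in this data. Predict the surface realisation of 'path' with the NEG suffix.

'moon' shows [t] ~ [d] at the end of the stem ([nit] vs [nida]).
But 'skin' keeps [d] in both environments ([ʒod], [ʒoda]), so there is no rule changing /d/ to [t] in isolation.
The underlying segment must be /t/; voiceless stops become voiced between vowels, yielding [d] there.
From [lat] the stem 'path' is /lat/; between vowels this yields [lada].

[lada]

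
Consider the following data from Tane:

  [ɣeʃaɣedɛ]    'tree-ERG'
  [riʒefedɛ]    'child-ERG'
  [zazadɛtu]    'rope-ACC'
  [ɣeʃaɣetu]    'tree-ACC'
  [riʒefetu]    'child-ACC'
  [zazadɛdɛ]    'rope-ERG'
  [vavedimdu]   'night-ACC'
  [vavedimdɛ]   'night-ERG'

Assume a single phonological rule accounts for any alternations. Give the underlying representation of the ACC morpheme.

The ACC morpheme has two allomorphs, [-du] and [-tu].
The ERG suffix, which begins with [d], is invariant after every stem; so [d] is not altered by any rule here.
The ACC suffix is therefore /-tu/ underlyingly, with post-nasal voicing: voiceless stops become voiced after a nasal.

/-tu/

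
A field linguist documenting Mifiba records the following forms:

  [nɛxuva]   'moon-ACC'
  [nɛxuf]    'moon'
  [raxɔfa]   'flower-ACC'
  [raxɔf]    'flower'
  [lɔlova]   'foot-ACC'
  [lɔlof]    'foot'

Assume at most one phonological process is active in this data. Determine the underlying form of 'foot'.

/lɔlov/

'foot' shows [v] ~ [f] at the end of the stem ([lɔlova] vs [lɔlof]).
But 'flower' keeps [f] in both environments ([raxɔfa], [raxɔf]), so there is no rule changing /f/ to [v] before the ACC suffix.
The alternation reflects word-final obstruent devoicing: voiced obstruents become voiceless word-finally. /v/ is underlying.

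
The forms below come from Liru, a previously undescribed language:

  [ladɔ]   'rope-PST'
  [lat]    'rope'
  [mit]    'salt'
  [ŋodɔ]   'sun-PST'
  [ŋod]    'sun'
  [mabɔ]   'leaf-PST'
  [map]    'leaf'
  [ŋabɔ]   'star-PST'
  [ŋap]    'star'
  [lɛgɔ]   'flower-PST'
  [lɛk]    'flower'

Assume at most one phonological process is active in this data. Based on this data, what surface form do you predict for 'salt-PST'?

[midɔ]

In [ladɔ] and [lat] the final segment of 'rope' alternates: [d] ~ [t].
If /d/ were underlying and a rule turned it into [t] in isolation, 'sun' would also alternate; but it has [d] in both [ŋodɔ] and [ŋod].
The alternation reflects intervocalic voicing: voiceless stops become voiced between vowels. /t/ is underlying.
From [mit] the stem 'salt' is /mit/; between vowels this yields [midɔ].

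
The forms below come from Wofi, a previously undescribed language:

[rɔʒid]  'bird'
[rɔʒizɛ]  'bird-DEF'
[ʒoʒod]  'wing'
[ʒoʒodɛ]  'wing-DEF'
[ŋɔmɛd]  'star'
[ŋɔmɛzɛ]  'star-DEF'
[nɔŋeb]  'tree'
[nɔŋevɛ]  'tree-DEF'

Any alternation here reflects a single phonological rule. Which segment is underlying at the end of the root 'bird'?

The root 'bird' surfaces as [rɔʒid] and [rɔʒizɛ], with a stem-final [d] ~ [z] alternation.
The stem 'wing' ([ʒoʒod], [ʒoʒodɛ]) shows [d] unchanged in both environments, so [d] cannot be basic with [z] derived before the DEF suffix.
The alternation reflects word-final hardening: voiced fricatives become stops word-finally. /z/ is underlying.

/z/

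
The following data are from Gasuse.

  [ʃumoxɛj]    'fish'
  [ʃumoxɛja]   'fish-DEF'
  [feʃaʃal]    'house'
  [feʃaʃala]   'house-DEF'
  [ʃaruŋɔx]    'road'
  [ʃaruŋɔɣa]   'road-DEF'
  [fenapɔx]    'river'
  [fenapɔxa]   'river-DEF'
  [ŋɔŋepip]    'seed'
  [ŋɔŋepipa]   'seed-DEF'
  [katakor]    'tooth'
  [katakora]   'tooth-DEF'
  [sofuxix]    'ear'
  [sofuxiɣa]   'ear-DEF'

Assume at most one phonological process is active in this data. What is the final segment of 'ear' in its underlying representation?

/ɣ/

'ear' shows [x] ~ [ɣ] at the end of the stem ([sofuxix] vs [sofuxiɣa]).
Compare 'river', with invariant [x] in [fenapɔx] and [fenapɔxa]: an analysis with underlying /x/ and a rule producing [ɣ] before the DEF suffix would wrongly predict alternation here too.
So /ɣ/ is underlying, and a rule of word-final obstruent devoicing — voiced obstruents become voiceless word-finally — gives [x].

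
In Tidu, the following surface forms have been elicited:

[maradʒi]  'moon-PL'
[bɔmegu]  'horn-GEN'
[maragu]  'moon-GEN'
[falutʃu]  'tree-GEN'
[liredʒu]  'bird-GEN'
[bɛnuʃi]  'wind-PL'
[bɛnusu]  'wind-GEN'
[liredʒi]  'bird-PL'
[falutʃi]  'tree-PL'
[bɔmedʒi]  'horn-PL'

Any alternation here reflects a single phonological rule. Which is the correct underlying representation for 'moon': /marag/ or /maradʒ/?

'moon' shows [g] ~ [dʒ] at the end of the stem ([maragu] vs [maradʒi]).
The stem 'bird' ([liredʒu], [liredʒi]) shows [dʒ] unchanged in both environments, so [dʒ] cannot be basic with [g] derived before the GEN suffix.
The underlying segment must be /g/; /g/ and /s/ become palato-alveolar [dʒ] and [ʃ] before a front vowel, yielding [dʒ] there.

/marag/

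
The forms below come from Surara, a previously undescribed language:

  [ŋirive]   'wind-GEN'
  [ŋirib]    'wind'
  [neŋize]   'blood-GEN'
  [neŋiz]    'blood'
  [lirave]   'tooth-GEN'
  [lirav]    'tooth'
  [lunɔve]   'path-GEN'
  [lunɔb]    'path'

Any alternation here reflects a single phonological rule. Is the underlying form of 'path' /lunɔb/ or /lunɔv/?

/lunɔb/

The stem for 'path' ends in [v] in [lunɔve] but [b] in [lunɔb].
The stem 'tooth' ([lirave], [lirav]) shows [v] unchanged in both environments, so [v] cannot be basic with [b] derived in isolation.
The underlying segment must be /b/; voiced stops become fricatives between vowels, yielding [v] there.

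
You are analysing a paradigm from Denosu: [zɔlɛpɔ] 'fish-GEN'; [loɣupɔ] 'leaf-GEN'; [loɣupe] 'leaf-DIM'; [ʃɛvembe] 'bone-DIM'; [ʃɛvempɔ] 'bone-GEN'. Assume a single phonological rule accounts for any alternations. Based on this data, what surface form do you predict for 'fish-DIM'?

The DIM suffix surfaces as [-be] and [-pe], depending on the final segment of the stem.
The GEN suffix, which begins with [p], is invariant after every stem; so [p] is not altered by any rule here.
The DIM suffix is therefore /-be/ underlyingly, with post-vocalic devoicing: voiced stops become voiceless after a vowel.
After 'fish', which ends in a vowel, the suffix surfaces as [-pe], giving [zɔlɛpe].

[zɔlɛpe]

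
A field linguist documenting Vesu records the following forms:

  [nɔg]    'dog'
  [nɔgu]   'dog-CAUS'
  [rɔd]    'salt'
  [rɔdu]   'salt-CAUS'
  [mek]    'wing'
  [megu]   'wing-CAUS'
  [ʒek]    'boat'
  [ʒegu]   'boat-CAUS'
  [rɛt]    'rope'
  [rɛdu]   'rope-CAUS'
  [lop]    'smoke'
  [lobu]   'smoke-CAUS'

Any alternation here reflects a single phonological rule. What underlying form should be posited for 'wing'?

The root 'wing' surfaces as [mek] and [megu], with a stem-final [k] ~ [g] alternation.
But 'dog' keeps [g] in both environments ([nɔg], [nɔgu]), so there is no rule changing /g/ to [k] in isolation.
The underlying segment must be /k/; voiceless stops become voiced between vowels, yielding [g] there.

/mek/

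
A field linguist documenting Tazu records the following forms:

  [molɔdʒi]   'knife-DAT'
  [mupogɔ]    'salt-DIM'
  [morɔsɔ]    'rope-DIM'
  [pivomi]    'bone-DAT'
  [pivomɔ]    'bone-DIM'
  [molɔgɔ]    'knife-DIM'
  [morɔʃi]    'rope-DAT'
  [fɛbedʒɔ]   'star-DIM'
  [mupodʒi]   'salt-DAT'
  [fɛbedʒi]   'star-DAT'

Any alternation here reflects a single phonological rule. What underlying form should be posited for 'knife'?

/molɔg/

'knife' shows [dʒ] ~ [g] at the end of the stem ([molɔdʒi] vs [molɔgɔ]).
Compare 'star', with invariant [dʒ] in [fɛbedʒi] and [fɛbedʒɔ]: an analysis with underlying /dʒ/ and a rule producing [g] before the DIM suffix would wrongly predict alternation here too.
Therefore /g/ is basic and [dʒ] is derived by palatalization before a front vowel (/g/ and /s/ become palato-alveolar [dʒ] and [ʃ] before a front vowel).
Hence 'knife' is /molɔg/ underlyingly.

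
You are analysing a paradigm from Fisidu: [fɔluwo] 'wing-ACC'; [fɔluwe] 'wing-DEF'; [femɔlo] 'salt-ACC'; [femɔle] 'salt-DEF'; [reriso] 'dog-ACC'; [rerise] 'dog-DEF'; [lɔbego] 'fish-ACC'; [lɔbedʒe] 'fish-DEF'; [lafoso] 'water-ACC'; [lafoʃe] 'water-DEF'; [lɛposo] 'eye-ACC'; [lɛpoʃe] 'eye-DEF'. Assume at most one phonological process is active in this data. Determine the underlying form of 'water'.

/lafoʃ/

The stem for 'water' ends in [s] in [lafoso] but [ʃ] in [lafoʃe].
The stem 'dog' ([reriso], [rerise]) shows [s] unchanged in both environments, so [s] cannot be basic with [ʃ] derived before the DEF suffix.
The underlying segment must be /ʃ/; palato-alveolar /dʒ/ and /ʃ/ become [g] and [s] when no front vowel follows, yielding [s] there.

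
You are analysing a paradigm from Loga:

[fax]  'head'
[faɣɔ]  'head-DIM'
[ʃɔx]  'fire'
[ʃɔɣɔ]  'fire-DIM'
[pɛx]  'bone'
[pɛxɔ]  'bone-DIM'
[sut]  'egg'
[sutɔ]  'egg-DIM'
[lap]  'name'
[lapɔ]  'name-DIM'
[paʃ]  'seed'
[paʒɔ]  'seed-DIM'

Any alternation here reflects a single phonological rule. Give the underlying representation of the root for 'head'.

/faɣ/

The root 'head' surfaces as [fax] and [faɣɔ], with a stem-final [x] ~ [ɣ] alternation.
If /x/ were underlying and a rule turned it into [ɣ] before the DIM suffix, 'bone' would also alternate; but it has [x] in both [pɛx] and [pɛxɔ].
Therefore /ɣ/ is basic and [x] is derived by word-final obstruent devoicing (voiced obstruents become voiceless word-finally).
So 'head' = /faɣ/.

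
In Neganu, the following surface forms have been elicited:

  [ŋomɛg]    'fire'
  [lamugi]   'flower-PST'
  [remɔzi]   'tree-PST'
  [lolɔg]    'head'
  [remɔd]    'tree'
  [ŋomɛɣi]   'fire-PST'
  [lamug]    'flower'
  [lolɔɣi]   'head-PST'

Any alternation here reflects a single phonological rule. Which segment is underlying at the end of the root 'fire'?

'fire' shows [g] ~ [ɣ] at the end of the stem ([ŋomɛg] vs [ŋomɛɣi]).
The stem 'flower' ([lamug], [lamugi]) shows [g] unchanged in both environments, so [g] cannot be basic with [ɣ] derived before the PST suffix.
The alternation reflects word-final hardening: voiced fricatives become stops word-finally. /ɣ/ is underlying.

/ɣ/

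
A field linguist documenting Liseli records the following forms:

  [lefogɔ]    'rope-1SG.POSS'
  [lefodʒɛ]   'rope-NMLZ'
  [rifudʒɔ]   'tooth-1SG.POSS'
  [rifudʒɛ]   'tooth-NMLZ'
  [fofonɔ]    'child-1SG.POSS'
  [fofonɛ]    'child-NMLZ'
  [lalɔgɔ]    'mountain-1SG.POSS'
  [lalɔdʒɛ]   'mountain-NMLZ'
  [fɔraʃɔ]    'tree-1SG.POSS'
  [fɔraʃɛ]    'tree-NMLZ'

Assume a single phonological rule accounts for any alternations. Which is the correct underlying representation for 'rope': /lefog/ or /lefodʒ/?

/lefog/

The root 'rope' surfaces as [lefogɔ] and [lefodʒɛ], with a stem-final [g] ~ [dʒ] alternation.
If /dʒ/ were underlying and a rule turned it into [g] before the 1SG.POSS suffix, 'tooth' would also alternate; but it has [dʒ] in both [rifudʒɔ] and [rifudʒɛ].
The underlying segment must be /g/; /g/ becomes palato-alveolar [dʒ] before a front vowel, yielding [dʒ] there.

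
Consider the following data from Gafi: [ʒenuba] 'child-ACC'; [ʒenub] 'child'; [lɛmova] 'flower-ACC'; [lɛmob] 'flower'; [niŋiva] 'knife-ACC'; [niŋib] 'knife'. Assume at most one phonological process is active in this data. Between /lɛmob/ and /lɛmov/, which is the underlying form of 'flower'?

The stem for 'flower' ends in [v] in [lɛmova] but [b] in [lɛmob].
Compare 'child', with invariant [b] in [ʒenuba] and [ʒenub]: an analysis with underlying /b/ and a rule producing [v] before the ACC suffix would wrongly predict alternation here too.
So /v/ is underlying, and a rule of word-final hardening — voiced fricatives become stops word-finally — gives [b].

/lɛmov/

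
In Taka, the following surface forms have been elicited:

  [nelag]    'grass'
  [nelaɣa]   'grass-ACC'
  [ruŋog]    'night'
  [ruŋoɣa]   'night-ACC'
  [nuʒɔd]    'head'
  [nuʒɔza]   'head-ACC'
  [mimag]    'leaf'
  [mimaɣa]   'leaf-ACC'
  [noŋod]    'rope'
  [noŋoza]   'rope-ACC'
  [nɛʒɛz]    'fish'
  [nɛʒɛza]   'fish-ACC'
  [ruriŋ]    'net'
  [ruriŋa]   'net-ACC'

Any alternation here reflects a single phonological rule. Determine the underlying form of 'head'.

/nuʒɔd/

The stem for 'head' ends in [d] in [nuʒɔd] but [z] in [nuʒɔza].
The stem 'fish' ([nɛʒɛz], [nɛʒɛza]) shows [z] unchanged in both environments, so [z] cannot be basic with [d] derived in isolation.
The underlying segment must be /d/; voiced stops become fricatives between vowels, yielding [z] there.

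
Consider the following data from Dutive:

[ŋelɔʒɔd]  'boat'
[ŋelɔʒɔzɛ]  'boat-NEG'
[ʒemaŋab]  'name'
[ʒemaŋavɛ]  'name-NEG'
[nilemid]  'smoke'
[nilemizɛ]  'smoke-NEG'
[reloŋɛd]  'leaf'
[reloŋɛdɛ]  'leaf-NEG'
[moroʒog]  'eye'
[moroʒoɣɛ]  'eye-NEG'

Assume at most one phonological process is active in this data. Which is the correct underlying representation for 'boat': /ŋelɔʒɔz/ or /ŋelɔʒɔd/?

/ŋelɔʒɔz/

The root 'boat' surfaces as [ŋelɔʒɔd] and [ŋelɔʒɔzɛ], with a stem-final [d] ~ [z] alternation.
Compare 'leaf', with invariant [d] in [reloŋɛd] and [reloŋɛdɛ]: an analysis with underlying /d/ and a rule producing [z] before the NEG suffix would wrongly predict alternation here too.
The alternation reflects word-final hardening: voiced fricatives become stops word-finally. /z/ is underlying.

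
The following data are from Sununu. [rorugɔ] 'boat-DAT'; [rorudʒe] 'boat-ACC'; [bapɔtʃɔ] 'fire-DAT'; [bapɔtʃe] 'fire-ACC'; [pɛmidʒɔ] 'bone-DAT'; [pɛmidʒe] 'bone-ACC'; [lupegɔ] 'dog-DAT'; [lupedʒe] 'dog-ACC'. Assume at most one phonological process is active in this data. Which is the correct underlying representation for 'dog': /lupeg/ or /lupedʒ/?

/lupeg/

The root 'dog' surfaces as [lupegɔ] and [lupedʒe], with a stem-final [g] ~ [dʒ] alternation.
If /dʒ/ were underlying and a rule turned it into [g] before the DAT suffix, 'bone' would also alternate; but it has [dʒ] in both [pɛmidʒɔ] and [pɛmidʒe].
The alternation reflects palatalization before a front vowel: /g/ becomes palato-alveolar [dʒ] before a front vowel. /g/ is underlying.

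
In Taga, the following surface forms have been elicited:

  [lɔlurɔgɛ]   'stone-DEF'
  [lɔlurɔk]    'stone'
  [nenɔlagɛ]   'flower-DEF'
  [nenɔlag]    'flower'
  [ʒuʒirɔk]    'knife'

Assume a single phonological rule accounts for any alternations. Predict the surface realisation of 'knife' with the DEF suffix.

'stone' shows [g] ~ [k] at the end of the stem ([lɔlurɔgɛ] vs [lɔlurɔk]).
If /g/ were underlying and a rule turned it into [k] in isolation, 'flower' would also alternate; but it has [g] in both [nenɔlagɛ] and [nenɔlag].
The alternation reflects intervocalic voicing: voiceless stops become voiced between vowels. /k/ is underlying.
The one attested form of 'knife', [ʒuʒirɔk], shows underlying /ʒuʒirɔk/. Applying the same rule between vowels gives [ʒuʒirɔgɛ].

[ʒuʒirɔgɛ]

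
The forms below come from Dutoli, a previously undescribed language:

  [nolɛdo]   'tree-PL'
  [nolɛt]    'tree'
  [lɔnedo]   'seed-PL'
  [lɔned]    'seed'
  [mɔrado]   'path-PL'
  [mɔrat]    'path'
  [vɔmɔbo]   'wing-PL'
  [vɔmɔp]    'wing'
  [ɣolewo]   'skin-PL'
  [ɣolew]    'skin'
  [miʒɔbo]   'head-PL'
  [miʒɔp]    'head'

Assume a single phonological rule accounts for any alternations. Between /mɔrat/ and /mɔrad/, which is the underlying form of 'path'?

The stem for 'path' ends in [d] in [mɔrado] but [t] in [mɔrat].
The stem 'seed' ([lɔnedo], [lɔned]) shows [d] unchanged in both environments, so [d] cannot be basic with [t] derived in isolation.
Therefore /t/ is basic and [d] is derived by intervocalic voicing (voiceless stops become voiced between vowels).

/mɔrat/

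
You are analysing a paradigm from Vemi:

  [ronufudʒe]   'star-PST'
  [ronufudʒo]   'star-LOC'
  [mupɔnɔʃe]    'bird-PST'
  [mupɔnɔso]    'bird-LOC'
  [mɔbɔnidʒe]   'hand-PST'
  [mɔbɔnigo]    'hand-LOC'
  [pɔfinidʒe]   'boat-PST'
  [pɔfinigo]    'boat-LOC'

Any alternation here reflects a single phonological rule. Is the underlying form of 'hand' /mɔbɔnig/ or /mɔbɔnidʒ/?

In [mɔbɔnidʒe] and [mɔbɔnigo] the final segment of 'hand' alternates: [dʒ] ~ [g].
The stem 'star' ([ronufudʒe], [ronufudʒo]) shows [dʒ] unchanged in both environments, so [dʒ] cannot be basic with [g] derived before the LOC suffix.
So /g/ is underlying, and a rule of palatalization before a front vowel — /g/ and /s/ become palato-alveolar [dʒ] and [ʃ] before a front vowel — gives [dʒ].

/mɔbɔnig/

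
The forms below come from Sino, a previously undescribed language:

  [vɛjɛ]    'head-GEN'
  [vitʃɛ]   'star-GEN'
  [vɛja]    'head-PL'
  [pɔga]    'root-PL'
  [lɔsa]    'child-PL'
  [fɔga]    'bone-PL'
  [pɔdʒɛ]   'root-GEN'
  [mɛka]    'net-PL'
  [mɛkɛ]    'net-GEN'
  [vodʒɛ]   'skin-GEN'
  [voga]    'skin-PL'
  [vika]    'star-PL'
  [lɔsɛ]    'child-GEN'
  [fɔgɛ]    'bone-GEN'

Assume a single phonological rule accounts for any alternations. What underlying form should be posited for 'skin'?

/vodʒ/

The root 'skin' surfaces as [voga] and [vodʒɛ], with a stem-final [g] ~ [dʒ] alternation.
Compare 'bone', with invariant [g] in [fɔga] and [fɔgɛ]: an analysis with underlying /g/ and a rule producing [dʒ] before the GEN suffix would wrongly predict alternation here too.
The alternation reflects depalatalization: palato-alveolar /tʃ/ and /dʒ/ become [k] and [g] when no front vowel follows. /dʒ/ is underlying.
The underlying form of 'skin' is therefore /vodʒ/.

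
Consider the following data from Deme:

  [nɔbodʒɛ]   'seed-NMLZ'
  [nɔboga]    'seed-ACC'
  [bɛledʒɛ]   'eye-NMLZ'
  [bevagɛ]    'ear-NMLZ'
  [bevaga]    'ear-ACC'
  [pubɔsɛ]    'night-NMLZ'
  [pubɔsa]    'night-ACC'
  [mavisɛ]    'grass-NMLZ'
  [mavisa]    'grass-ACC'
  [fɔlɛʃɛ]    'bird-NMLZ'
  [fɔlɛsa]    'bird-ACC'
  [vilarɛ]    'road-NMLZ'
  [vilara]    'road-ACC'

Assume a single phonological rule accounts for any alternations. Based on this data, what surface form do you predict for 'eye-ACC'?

[bɛlega]

'seed' shows [dʒ] ~ [g] at the end of the stem ([nɔbodʒɛ] vs [nɔboga]).
If /g/ were underlying and a rule turned it into [dʒ] before the NMLZ suffix, 'ear' would also alternate; but it has [g] in both [bevagɛ] and [bevaga].
The underlying segment must be /dʒ/; palato-alveolar /dʒ/ and /ʃ/ become [g] and [s] when no front vowel follows, yielding [g] there.
From [bɛledʒɛ] the stem 'eye' is /bɛledʒ/; when no front vowel follows this yields [bɛlega].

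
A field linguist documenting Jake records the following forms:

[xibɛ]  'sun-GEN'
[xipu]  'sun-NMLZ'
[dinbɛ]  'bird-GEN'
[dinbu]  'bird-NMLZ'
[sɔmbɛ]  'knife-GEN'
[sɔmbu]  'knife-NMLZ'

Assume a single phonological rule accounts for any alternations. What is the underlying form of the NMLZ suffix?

/-pu/

The NMLZ suffix surfaces as [-bu] and [-pu], depending on the final segment of the stem.
By contrast the GEN suffix keeps its initial [b] throughout — that segment must be underlying.
The NMLZ suffix is therefore /-pu/ underlyingly, with post-nasal voicing: voiceless stops become voiced after a nasal.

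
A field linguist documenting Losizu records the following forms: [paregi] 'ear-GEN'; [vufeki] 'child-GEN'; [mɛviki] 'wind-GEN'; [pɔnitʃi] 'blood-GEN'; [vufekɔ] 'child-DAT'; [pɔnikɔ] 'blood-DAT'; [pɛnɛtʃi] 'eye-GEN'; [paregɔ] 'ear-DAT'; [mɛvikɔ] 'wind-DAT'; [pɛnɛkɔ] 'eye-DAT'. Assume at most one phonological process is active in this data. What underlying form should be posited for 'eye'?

The stem for 'eye' ends in [k] in [pɛnɛkɔ] but [tʃ] in [pɛnɛtʃi].
But 'child' keeps [k] in both environments ([vufekɔ], [vufeki]), so there is no rule changing /k/ to [tʃ] before the GEN suffix.
The underlying segment must be /tʃ/; palato-alveolar /tʃ/ becomes [k] when no front vowel follows, yielding [k] there.

/pɛnɛtʃ/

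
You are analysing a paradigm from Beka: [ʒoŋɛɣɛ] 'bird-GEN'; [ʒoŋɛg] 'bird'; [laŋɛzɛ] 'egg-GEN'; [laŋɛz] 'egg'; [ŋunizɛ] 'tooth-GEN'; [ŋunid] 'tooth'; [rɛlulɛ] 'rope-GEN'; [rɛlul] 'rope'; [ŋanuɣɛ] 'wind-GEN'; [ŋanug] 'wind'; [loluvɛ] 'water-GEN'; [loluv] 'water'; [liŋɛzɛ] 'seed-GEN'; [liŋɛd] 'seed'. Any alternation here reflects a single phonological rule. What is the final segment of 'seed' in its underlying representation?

The root 'seed' surfaces as [liŋɛzɛ] and [liŋɛd], with a stem-final [z] ~ [d] alternation.
The stem 'egg' ([laŋɛzɛ], [laŋɛz]) shows [z] unchanged in both environments, so [z] cannot be basic with [d] derived in isolation.
The underlying segment must be /d/; voiced stops become fricatives between vowels, yielding [z] there.

/d/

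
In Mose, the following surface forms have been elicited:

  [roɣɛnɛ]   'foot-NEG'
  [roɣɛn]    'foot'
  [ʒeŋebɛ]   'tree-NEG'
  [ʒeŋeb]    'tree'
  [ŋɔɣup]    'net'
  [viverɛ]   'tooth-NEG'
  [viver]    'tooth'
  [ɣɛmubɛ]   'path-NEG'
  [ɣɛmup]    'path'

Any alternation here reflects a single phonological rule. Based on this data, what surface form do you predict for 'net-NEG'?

[ŋɔɣubɛ]

The stem for 'path' ends in [b] in [ɣɛmubɛ] but [p] in [ɣɛmup].
But 'tree' keeps [b] in both environments ([ʒeŋebɛ], [ʒeŋeb]), so there is no rule changing /b/ to [p] in isolation.
The underlying segment must be /p/; voiceless stops become voiced between vowels, yielding [b] there.
The one attested form of 'net', [ŋɔɣup], shows underlying /ŋɔɣup/. Applying the same rule between vowels gives [ŋɔɣubɛ].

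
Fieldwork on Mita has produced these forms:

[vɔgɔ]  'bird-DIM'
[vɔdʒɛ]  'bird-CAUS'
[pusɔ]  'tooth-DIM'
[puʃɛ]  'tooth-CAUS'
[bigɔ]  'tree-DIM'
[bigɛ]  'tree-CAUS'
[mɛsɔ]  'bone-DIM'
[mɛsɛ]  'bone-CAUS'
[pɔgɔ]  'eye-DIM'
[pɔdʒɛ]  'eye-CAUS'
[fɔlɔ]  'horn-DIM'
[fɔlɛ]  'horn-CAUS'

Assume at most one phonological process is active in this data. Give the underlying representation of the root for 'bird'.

The root 'bird' surfaces as [vɔgɔ] and [vɔdʒɛ], with a stem-final [g] ~ [dʒ] alternation.
The stem 'tree' ([bigɔ], [bigɛ]) shows [g] unchanged in both environments, so [g] cannot be basic with [dʒ] derived before the CAUS suffix.
Therefore /dʒ/ is basic and [g] is derived by depalatalization (palato-alveolar /dʒ/ and /ʃ/ become [g] and [s] when no front vowel follows).

/vɔdʒ/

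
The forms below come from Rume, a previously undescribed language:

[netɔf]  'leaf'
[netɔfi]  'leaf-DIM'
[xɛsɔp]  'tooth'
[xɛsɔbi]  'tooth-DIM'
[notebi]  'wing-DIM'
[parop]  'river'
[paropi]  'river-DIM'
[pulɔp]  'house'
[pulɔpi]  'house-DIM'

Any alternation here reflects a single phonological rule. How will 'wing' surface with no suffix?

'tooth' shows [p] ~ [b] at the end of the stem ([xɛsɔp] vs [xɛsɔbi]).
The stem 'river' ([parop], [paropi]) shows [p] unchanged in both environments, so [p] cannot be basic with [b] derived before the DIM suffix.
The alternation reflects word-final obstruent devoicing: voiced obstruents become voiceless word-finally. /b/ is underlying.
The one attested form of 'wing', [notebi], shows underlying /noteb/. Applying the same rule word-finally gives [notep].

[notep]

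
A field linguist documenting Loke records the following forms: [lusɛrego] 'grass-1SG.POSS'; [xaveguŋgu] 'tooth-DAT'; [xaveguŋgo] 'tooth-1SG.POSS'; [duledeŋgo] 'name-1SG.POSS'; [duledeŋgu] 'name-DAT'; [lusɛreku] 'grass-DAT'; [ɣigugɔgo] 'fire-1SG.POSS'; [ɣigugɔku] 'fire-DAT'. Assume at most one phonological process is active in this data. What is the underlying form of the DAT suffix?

/-ku/

The DAT suffix surfaces as [-gu] and [-ku], depending on the final segment of the stem.
By contrast the 1SG.POSS suffix keeps its initial [g] throughout — that segment must be underlying.
So the underlying form is /-ku/, and voiceless stops become voiced after a nasal.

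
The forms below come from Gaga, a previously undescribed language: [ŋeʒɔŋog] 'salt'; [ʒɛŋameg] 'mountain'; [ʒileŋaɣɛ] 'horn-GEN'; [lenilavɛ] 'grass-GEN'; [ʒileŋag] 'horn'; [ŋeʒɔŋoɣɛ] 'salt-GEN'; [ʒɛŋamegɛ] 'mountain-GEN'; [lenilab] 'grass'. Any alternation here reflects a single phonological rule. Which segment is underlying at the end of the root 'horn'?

The stem for 'horn' ends in [g] in [ʒileŋag] but [ɣ] in [ʒileŋaɣɛ].
Compare 'mountain', with invariant [g] in [ʒɛŋameg] and [ʒɛŋamegɛ]: an analysis with underlying /g/ and a rule producing [ɣ] before the GEN suffix would wrongly predict alternation here too.
The underlying segment must be /ɣ/; voiced fricatives become stops word-finally, yielding [g] there.

/ɣ/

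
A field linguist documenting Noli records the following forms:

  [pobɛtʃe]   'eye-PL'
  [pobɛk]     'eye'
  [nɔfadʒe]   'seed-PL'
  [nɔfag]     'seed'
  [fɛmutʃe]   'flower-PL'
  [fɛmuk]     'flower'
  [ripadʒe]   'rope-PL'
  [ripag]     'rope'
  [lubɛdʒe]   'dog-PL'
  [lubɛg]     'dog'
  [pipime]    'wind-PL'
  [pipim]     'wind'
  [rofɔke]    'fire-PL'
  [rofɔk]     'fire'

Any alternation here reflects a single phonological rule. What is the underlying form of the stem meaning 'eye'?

/pobɛtʃ/

In [pobɛtʃe] and [pobɛk] the final segment of 'eye' alternates: [tʃ] ~ [k].
Compare 'fire', with invariant [k] in [rofɔke] and [rofɔk]: an analysis with underlying /k/ and a rule producing [tʃ] before the PL suffix would wrongly predict alternation here too.
Therefore /tʃ/ is basic and [k] is derived by depalatalization (palato-alveolar /tʃ/ and /dʒ/ become [k] and [g] when no front vowel follows).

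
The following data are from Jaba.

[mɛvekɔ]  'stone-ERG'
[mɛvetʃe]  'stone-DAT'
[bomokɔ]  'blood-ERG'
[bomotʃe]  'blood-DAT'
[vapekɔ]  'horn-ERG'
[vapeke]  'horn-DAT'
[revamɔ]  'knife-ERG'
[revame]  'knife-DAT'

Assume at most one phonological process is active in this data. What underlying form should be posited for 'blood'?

/bomotʃ/

In [bomokɔ] and [bomotʃe] the final segment of 'blood' alternates: [k] ~ [tʃ].
But 'horn' keeps [k] in both environments ([vapekɔ], [vapeke]), so there is no rule changing /k/ to [tʃ] before the DAT suffix.
The underlying segment must be /tʃ/; palato-alveolar /tʃ/ becomes [k] when no front vowel follows, yielding [k] there.
The underlying form of 'blood' is therefore /bomotʃ/.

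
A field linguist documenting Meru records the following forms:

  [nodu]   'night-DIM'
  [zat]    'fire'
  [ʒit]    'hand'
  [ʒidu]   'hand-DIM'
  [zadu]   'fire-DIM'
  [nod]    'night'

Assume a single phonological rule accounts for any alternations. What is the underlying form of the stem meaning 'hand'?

The stem for 'hand' ends in [t] in [ʒit] but [d] in [ʒidu].
If /d/ were underlying and a rule turned it into [t] in isolation, 'night' would also alternate; but it has [d] in both [nod] and [nodu].
The underlying segment must be /t/; voiceless stops become voiced between vowels, yielding [d] there.

/ʒit/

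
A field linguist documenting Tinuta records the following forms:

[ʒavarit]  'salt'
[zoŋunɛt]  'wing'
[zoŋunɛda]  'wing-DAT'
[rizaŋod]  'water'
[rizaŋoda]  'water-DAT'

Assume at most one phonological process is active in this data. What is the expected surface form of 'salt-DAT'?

The root 'wing' surfaces as [zoŋunɛt] and [zoŋunɛda], with a stem-final [t] ~ [d] alternation.
But 'water' keeps [d] in both environments ([rizaŋod], [rizaŋoda]), so there is no rule changing /d/ to [t] in isolation.
So /t/ is underlying, and a rule of intervocalic voicing — voiceless stops become voiced between vowels — gives [d].
From [ʒavarit] the stem 'salt' is /ʒavarit/; between vowels this yields [ʒavarida].

[ʒavarida]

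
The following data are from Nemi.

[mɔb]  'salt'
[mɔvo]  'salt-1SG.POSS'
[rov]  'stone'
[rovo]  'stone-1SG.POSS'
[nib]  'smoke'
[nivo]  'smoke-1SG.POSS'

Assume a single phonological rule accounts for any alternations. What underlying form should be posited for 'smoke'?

In [nib] and [nivo] the final segment of 'smoke' alternates: [b] ~ [v].
The stem 'stone' ([rov], [rovo]) shows [v] unchanged in both environments, so [v] cannot be basic with [b] derived in isolation.
The alternation reflects intervocalic spirantization: voiced stops become fricatives between vowels. /b/ is underlying.
The underlying form of 'smoke' is therefore /nib/.

/nib/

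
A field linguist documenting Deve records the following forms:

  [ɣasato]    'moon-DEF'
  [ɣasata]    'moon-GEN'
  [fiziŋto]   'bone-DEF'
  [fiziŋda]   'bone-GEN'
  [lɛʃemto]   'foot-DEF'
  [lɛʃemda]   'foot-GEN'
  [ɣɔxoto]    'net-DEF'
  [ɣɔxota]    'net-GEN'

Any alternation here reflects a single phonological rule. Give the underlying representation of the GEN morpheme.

/-da/

The GEN morpheme has two allomorphs, [-da] and [-ta].
By contrast the DEF suffix keeps its initial [t] throughout — that segment must be underlying.
The GEN suffix is therefore /-da/ underlyingly, with post-vocalic devoicing: voiced stops become voiceless after a vowel.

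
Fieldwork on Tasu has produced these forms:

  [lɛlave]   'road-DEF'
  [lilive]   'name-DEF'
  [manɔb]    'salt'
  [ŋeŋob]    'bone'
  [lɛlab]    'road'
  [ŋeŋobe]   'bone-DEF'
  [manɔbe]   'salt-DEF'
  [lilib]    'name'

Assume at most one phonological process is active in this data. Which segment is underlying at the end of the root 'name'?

/v/

'name' shows [b] ~ [v] at the end of the stem ([lilib] vs [lilive]).
But 'bone' keeps [b] in both environments ([ŋeŋob], [ŋeŋobe]), so there is no rule changing /b/ to [v] before the DEF suffix.
Therefore /v/ is basic and [b] is derived by word-final hardening (voiced fricatives become stops word-finally).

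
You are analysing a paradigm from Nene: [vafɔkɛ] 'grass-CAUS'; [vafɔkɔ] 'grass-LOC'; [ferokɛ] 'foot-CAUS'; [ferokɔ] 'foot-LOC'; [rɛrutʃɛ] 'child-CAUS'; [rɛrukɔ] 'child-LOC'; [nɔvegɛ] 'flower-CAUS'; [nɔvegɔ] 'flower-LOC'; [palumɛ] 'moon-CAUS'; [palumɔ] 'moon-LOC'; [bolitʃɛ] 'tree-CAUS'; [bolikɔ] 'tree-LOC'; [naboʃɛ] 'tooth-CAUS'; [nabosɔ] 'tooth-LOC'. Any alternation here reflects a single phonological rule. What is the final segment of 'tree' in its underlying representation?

/tʃ/

The stem for 'tree' ends in [tʃ] in [bolitʃɛ] but [k] in [bolikɔ].
Compare 'foot', with invariant [k] in [ferokɛ] and [ferokɔ]: an analysis with underlying /k/ and a rule producing [tʃ] before the CAUS suffix would wrongly predict alternation here too.
The underlying segment must be /tʃ/; palato-alveolar /tʃ/ and /ʃ/ become [k] and [s] when no front vowel follows, yielding [k] there.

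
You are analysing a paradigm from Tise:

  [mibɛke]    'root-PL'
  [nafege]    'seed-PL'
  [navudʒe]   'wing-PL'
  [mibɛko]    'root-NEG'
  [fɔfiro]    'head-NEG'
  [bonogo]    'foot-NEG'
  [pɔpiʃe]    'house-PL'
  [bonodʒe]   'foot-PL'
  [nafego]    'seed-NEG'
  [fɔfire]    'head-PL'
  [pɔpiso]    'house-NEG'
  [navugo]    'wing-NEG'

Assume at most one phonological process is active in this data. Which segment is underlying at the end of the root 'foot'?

/dʒ/

The stem for 'foot' ends in [g] in [bonogo] but [dʒ] in [bonodʒe].
Compare 'seed', with invariant [g] in [nafego] and [nafege]: an analysis with underlying /g/ and a rule producing [dʒ] before the PL suffix would wrongly predict alternation here too.
So /dʒ/ is underlying, and a rule of depalatalization — palato-alveolar /dʒ/ and /ʃ/ become [g] and [s] when no front vowel follows — gives [g].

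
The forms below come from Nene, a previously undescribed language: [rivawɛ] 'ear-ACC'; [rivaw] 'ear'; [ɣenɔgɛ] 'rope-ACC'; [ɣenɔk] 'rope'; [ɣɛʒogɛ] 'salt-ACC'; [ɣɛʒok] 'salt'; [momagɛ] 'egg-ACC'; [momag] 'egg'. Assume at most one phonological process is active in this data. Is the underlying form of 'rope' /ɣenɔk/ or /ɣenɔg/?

/ɣenɔk/

'rope' shows [g] ~ [k] at the end of the stem ([ɣenɔgɛ] vs [ɣenɔk]).
Compare 'egg', with invariant [g] in [momagɛ] and [momag]: an analysis with underlying /g/ and a rule producing [k] in isolation would wrongly predict alternation here too.
So /k/ is underlying, and a rule of intervocalic voicing — voiceless stops become voiced between vowels — gives [g].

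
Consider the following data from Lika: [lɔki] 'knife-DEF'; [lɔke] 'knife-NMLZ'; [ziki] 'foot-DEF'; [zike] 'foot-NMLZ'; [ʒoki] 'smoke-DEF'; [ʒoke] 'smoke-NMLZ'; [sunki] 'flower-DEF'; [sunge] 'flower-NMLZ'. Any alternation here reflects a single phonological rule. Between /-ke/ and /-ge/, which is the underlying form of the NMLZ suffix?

/-ge/

The NMLZ morpheme has two allomorphs, [-ge] and [-ke].
By contrast the DEF suffix keeps its initial [k] throughout — that segment must be underlying.
The NMLZ suffix is therefore /-ge/ underlyingly, with post-vocalic devoicing: voiced stops become voiceless after a vowel.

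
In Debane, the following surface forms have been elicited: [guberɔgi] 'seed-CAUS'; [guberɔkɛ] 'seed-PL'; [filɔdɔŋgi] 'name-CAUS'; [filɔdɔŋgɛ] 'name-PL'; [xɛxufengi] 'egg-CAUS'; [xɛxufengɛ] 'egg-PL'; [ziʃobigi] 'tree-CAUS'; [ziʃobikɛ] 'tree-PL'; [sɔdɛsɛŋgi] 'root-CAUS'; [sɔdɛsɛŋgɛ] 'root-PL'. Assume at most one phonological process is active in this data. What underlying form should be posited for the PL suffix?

/-kɛ/

The PL morpheme has two allomorphs, [-gɛ] and [-kɛ].
The CAUS suffix, which begins with [g], is invariant after every stem; so [g] is not altered by any rule here.
So the underlying form is /-kɛ/, and voiceless stops become voiced after a nasal.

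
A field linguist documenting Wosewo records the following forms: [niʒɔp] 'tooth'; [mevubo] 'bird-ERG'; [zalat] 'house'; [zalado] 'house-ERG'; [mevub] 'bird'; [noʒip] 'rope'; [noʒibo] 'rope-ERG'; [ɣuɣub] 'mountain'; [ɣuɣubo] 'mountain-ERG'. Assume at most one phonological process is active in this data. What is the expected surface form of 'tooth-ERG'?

In [noʒip] and [noʒibo] the final segment of 'rope' alternates: [p] ~ [b].
If /b/ were underlying and a rule turned it into [p] in isolation, 'mountain' would also alternate; but it has [b] in both [ɣuɣub] and [ɣuɣubo].
Therefore /p/ is basic and [b] is derived by intervocalic voicing (voiceless stops become voiced between vowels).
From [niʒɔp] the stem 'tooth' is /niʒɔp/; between vowels this yields [niʒɔbo].

[niʒɔbo]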